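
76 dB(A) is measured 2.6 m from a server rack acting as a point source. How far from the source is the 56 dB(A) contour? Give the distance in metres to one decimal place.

26.0 m

For a point source L₁ − L₂ = 20·log₁₀(r₂/r₁), so r₂ = r₁·10^((L₁−L₂)/20).
r₂ = 2.6·10^((76−56)/20) = 2.6·10^(20.0/20) = 26.00 m.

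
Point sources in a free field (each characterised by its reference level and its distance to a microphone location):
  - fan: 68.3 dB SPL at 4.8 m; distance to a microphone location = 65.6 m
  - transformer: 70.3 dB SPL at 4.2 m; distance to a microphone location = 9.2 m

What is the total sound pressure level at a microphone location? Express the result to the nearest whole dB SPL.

64 dB SPL

First find each source's level at the receiver (point-source: −20·log₁₀(r/r_ref)), then combine on an intensity basis.
fan: 68.3 − 20·log₁₀(65.6/4.8) = 68.3 − 22.71 = 45.59 dB SPL.
transformer: 70.3 − 20·log₁₀(9.2/4.2) = 70.3 − 6.81 = 63.49 dB SPL.
Σ 10^(L/10) = 2.269e+06 → L_total = 10·log₁₀(2.269e+06) = 63.56 dB SPL.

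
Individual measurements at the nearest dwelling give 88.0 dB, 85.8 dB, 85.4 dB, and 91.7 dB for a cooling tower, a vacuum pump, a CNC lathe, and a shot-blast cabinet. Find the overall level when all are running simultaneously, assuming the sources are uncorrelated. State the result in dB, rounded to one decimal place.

94.5 dB

Incoherent sources combine by intensity addition: L_total = 10·log₁₀(Σ 10^(L_i/10)).
Σ 10^(L/10) = 10^(88.0/10) + 10^(85.8/10) + 10^(85.4/10) + 10^(91.7/10) = 2.837e+09.
L_total = 10·log₁₀(2.837e+09) = 94.53 dB.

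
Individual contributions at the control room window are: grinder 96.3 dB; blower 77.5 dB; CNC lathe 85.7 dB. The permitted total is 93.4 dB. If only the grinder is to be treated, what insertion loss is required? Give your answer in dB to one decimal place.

The untreated sources together contribute 10^(77.5/10) + 10^(85.7/10) = 4.278e+08, i.e. 86.31 dB.
The limit corresponds to 10^(93.4/10) = 2.188e+09; subtracting the fixed part leaves 1.760e+09 for the grinder, i.e. 92.46 dB.
So the grinder must be reduced from 96.3 to 92.46 dB: IL = 3.84 dB.

3.8 dB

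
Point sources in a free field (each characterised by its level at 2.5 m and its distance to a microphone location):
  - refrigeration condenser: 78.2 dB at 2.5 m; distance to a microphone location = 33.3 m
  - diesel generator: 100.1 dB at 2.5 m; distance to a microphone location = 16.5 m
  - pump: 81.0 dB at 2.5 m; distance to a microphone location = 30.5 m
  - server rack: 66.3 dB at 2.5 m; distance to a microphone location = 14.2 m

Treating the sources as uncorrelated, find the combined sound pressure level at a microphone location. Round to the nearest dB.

84 dB

First find each source's level at the receiver (point-source: −20·log₁₀(r/r_ref)), then combine on an intensity basis.
refrigeration condenser: 78.2 − 20·log₁₀(33.3/2.5) = 78.2 − 22.49 = 55.71 dB.
diesel generator: 100.1 − 20·log₁₀(16.5/2.5) = 100.1 − 16.39 = 83.71 dB.
pump: 81.0 − 20·log₁₀(30.5/2.5) = 81.0 − 21.73 = 59.27 dB.
server rack: 66.3 − 20·log₁₀(14.2/2.5) = 66.3 − 15.09 = 51.21 dB.
Σ 10^(L/10) = 2.363e+08 → L_total = 10·log₁₀(2.363e+08) = 83.73 dB.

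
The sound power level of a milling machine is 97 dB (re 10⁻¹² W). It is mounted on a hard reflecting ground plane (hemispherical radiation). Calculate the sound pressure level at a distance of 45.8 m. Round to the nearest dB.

56 dB

L_p = L_w − 10·log₁₀(2π·r²) with r = 45.8 m.
2π·r² = 1.318e+04 m², 10·log₁₀ of that is 41.199 dB.
L_p = 97 − 41.199 = 55.80 dB.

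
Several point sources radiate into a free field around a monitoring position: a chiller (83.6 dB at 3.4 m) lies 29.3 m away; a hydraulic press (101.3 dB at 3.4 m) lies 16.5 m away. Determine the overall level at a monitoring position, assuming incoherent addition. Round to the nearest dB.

First find each source's level at the receiver (point-source: −20·log₁₀(r/r_ref)), then combine on an intensity basis.
chiller: 83.6 − 20·log₁₀(29.3/3.4) = 83.6 − 18.71 = 64.89 dB.
hydraulic press: 101.3 − 20·log₁₀(16.5/3.4) = 101.3 − 13.72 = 87.58 dB.
Σ 10^(L/10) = 5.759e+08 → L_total = 10·log₁₀(5.759e+08) = 87.60 dB.

88 dB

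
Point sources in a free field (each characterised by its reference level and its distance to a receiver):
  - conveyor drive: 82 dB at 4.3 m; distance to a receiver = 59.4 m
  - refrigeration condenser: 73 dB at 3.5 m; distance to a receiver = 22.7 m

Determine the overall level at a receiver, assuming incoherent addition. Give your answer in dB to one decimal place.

61.2 dB

Propagate each source to the receiver with L = L_ref − 20·log₁₀(r/r_ref), then add intensities.
conveyor drive: 82 − 20·log₁₀(59.4/4.3) = 82 − 22.81 = 59.19 dB.
refrigeration condenser: 73 − 20·log₁₀(22.7/3.5) = 73 − 16.24 = 56.76 dB.
Σ 10^(L/10) = 1.305e+06 → L_total = 10·log₁₀(1.305e+06) = 61.16 dB.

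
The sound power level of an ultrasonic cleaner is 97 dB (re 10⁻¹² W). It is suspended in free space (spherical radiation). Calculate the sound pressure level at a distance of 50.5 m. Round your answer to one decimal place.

51.9 dB

L_p = L_w − 10·log₁₀(4π·r²) with r = 50.5 m.
4π·r² = 3.205e+04 m², 10·log₁₀ of that is 45.058 dB.
L_p = 97 − 45.058 = 51.94 dB.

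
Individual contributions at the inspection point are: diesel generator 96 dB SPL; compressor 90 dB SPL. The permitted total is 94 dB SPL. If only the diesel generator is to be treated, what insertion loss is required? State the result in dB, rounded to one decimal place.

4.2 dB

The untreated sources together contribute 10^(90/10) = 1.000e+09, i.e. 90.00 dB SPL.
The limit corresponds to 10^(94/10) = 2.512e+09; subtracting the fixed part leaves 1.512e+09 for the diesel generator, i.e. 91.80 dB SPL.
Required insertion loss = 96 − 91.80 = 4.20 dB.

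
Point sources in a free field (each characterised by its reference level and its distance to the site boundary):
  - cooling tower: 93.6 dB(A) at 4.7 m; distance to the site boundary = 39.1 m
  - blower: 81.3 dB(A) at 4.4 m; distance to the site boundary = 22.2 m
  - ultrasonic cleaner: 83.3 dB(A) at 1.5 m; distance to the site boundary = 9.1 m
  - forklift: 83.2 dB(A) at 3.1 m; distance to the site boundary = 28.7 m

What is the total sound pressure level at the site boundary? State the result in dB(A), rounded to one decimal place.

76.7 dB(A)

First find each source's level at the receiver (point-source: −20·log₁₀(r/r_ref)), then combine on an intensity basis.
cooling tower: 93.6 − 20·log₁₀(39.1/4.7) = 93.6 − 18.40 = 75.20 dB(A).
blower: 81.3 − 20·log₁₀(22.2/4.4) = 81.3 − 14.06 = 67.24 dB(A).
ultrasonic cleaner: 83.3 − 20·log₁₀(9.1/1.5) = 83.3 − 15.66 = 67.64 dB(A).
forklift: 83.2 − 20·log₁₀(28.7/3.1) = 83.2 − 19.33 = 63.87 dB(A).
Σ 10^(L/10) = 4.665e+07 → L_total = 10·log₁₀(4.665e+07) = 76.69 dB(A).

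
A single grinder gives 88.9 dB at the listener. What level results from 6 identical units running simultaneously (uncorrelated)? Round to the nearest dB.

L_total = L₁ + 10·log₁₀ N for N identical incoherent sources.
L_total = 88.9 + 10·log₁₀(6) = 88.9 + 7.782 = 96.68 dB.

97 dB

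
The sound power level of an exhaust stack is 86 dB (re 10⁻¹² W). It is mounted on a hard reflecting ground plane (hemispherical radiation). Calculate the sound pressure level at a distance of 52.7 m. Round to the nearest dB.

44 dB

The power spreads over a hemisphere of area 2π·r², so L_p = L_w − 10·log₁₀(2π·r²).
2π·r² = 1.745e+04 m², 10·log₁₀ of that is 42.418 dB.
L_p = 86 − 42.418 = 43.58 dB.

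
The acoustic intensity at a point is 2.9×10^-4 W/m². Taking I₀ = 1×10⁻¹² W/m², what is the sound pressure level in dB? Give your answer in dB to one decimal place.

L = 10·log₁₀(I/I₀) = 10·log₁₀(2.9×10^-4/10⁻¹²) = 10·log₁₀(2.9×10^8).
L = 10·(0.4624 + 8) = 84.62 dB.

84.6 dB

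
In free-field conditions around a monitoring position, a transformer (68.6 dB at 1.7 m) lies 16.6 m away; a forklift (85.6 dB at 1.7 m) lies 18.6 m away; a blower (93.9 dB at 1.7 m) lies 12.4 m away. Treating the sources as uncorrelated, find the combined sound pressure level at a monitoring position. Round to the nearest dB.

First find each source's level at the receiver (point-source: −20·log₁₀(r/r_ref)), then combine on an intensity basis.
transformer: 68.6 − 20·log₁₀(16.6/1.7) = 68.6 − 19.79 = 48.81 dB.
forklift: 85.6 − 20·log₁₀(18.6/1.7) = 85.6 − 20.78 = 64.82 dB.
blower: 93.9 − 20·log₁₀(12.4/1.7) = 93.9 − 17.26 = 76.64 dB.
Σ 10^(L/10) = 4.925e+07 → L_total = 10·log₁₀(4.925e+07) = 76.92 dB.

77 dB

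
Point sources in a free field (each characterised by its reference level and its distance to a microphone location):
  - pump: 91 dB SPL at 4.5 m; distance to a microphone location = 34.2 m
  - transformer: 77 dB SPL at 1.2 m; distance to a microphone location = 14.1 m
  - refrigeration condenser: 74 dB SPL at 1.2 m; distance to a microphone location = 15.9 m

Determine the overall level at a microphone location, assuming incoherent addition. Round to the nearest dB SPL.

73 dB SPL

First find each source's level at the receiver (point-source: −20·log₁₀(r/r_ref)), then combine on an intensity basis.
pump: 91 − 20·log₁₀(34.2/4.5) = 91 − 17.62 = 73.38 dB SPL.
transformer: 77 − 20·log₁₀(14.1/1.2) = 77 − 21.40 = 55.60 dB SPL.
refrigeration condenser: 74 − 20·log₁₀(15.9/1.2) = 74 − 22.44 = 51.56 dB SPL.
Σ 10^(L/10) = 2.230e+07 → L_total = 10·log₁₀(2.230e+07) = 73.48 dB SPL.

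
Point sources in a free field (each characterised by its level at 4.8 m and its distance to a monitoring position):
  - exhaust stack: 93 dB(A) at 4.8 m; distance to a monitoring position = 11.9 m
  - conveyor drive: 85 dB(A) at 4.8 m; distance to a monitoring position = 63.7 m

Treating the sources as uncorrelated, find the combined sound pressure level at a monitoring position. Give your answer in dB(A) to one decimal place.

First find each source's level at the receiver (point-source: −20·log₁₀(r/r_ref)), then combine on an intensity basis.
exhaust stack: 93 − 20·log₁₀(11.9/4.8) = 93 − 7.89 = 85.11 dB(A).
conveyor drive: 85 − 20·log₁₀(63.7/4.8) = 85 − 22.46 = 62.54 dB(A).
Σ 10^(L/10) = 3.264e+08 → L_total = 10·log₁₀(3.264e+08) = 85.14 dB(A).

85.1 dB(A)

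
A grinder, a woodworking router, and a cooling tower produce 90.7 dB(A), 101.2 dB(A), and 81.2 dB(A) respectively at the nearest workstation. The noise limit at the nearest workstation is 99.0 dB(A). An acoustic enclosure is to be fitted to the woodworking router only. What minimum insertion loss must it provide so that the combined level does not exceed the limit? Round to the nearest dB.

Everything except the woodworking router sums to 10^(90.7/10) + 10^(81.2/10) = 1.307e+09 in linear terms, 91.16 dB(A).
To meet 99.0 dB(A) overall, the treated woodworking router may contribute at most 10^(99.0/10) − 1.307e+09 = 6.637e+09, i.e. 98.22 dB(A).
So the woodworking router must be reduced from 101.2 to 98.22 dB(A): IL = 2.98 dB.

3 dB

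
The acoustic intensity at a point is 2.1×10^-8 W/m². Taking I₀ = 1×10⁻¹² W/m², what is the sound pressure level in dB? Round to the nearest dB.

43 dB

Dividing by I₀ shifts the exponent by 12: I/I₀ = 2.1×10^4.
L = 10·(0.3222 + 4) = 43.22 dB.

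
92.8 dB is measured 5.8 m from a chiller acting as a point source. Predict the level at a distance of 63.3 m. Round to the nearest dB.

72 dB

For a point source, L₂ = L₁ − 20·log₁₀(r₂/r₁).
L₂ = 92.8 − 20·log₁₀(63.3/5.8) = 92.8 − 20.760 = 72.04 dB.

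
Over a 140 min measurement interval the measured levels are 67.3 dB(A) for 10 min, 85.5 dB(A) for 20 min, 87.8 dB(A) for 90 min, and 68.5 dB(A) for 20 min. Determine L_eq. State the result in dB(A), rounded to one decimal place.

86.4 dB(A)

Weight each interval's intensity by its duration and average over T = 140 min:
Σ tᵢ·10^(Lᵢ/10) = 10·10^(67.3/10) + 20·10^(85.5/10) + 90·10^(87.8/10) + 20·10^(68.5/10) = 6.152e+10.
L_eq = 10·log₁₀(6.152e+10/140) = 86.43 dB(A).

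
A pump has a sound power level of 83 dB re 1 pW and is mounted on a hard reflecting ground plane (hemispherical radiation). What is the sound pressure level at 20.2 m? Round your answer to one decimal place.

48.9 dB

The power spreads over a hemisphere of area 2π·r², so L_p = L_w − 10·log₁₀(2π·r²).
2π·r² = 2564 m², 10·log₁₀ of that is 34.089 dB.
L_p = 83 − 34.089 = 48.91 dB.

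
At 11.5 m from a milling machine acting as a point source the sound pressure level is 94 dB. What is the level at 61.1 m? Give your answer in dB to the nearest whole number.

Point-source attenuation: ΔL = 20·log₁₀(r₂/r₁) = 20·log₁₀(61.1/11.5) = 14.507 dB.
L₂ = 94 − 20·log₁₀(61.1/11.5) = 94 − 14.507 = 79.49 dB.

79 dB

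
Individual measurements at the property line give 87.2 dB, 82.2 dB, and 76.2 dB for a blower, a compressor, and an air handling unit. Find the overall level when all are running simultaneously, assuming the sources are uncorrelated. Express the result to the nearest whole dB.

Incoherent sources combine by intensity addition: L_total = 10·log₁₀(Σ 10^(L_i/10)).
Σ 10^(L/10) = 10^(87.2/10) + 10^(82.2/10) + 10^(76.2/10) = 7.325e+08.
L_total = 10·log₁₀(7.325e+08) = 88.65 dB.

89 dB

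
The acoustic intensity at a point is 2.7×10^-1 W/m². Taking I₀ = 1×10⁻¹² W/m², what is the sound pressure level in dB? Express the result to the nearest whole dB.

L = 10·log₁₀(I/I₀) = 10·log₁₀(2.7×10^-1/10⁻¹²) = 10·log₁₀(2.7×10^11).
L = 10·(0.4314 + 11) = 114.31 dB.

114 dB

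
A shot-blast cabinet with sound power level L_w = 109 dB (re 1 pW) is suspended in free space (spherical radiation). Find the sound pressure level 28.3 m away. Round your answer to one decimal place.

The power spreads over a sphere of area 4π·r², so L_p = L_w − 10·log₁₀(4π·r²).
4π·r² = 1.006e+04 m², 10·log₁₀ of that is 40.028 dB.
L_p = 109 − 40.028 = 68.97 dB.

69.0 dB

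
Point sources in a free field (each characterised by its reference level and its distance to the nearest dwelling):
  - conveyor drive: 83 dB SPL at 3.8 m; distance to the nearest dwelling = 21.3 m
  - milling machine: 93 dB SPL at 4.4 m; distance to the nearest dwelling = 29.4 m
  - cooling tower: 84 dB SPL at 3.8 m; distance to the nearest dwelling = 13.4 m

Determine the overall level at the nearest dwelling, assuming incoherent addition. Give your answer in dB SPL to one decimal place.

First find each source's level at the receiver (point-source: −20·log₁₀(r/r_ref)), then combine on an intensity basis.
conveyor drive: 83 − 20·log₁₀(21.3/3.8) = 83 − 14.97 = 68.03 dB SPL.
milling machine: 93 − 20·log₁₀(29.4/4.4) = 93 − 16.50 = 76.50 dB SPL.
cooling tower: 84 − 20·log₁₀(13.4/3.8) = 84 − 10.95 = 73.05 dB SPL.
Σ 10^(L/10) = 7.124e+07 → L_total = 10·log₁₀(7.124e+07) = 78.53 dB SPL.

78.5 dB SPL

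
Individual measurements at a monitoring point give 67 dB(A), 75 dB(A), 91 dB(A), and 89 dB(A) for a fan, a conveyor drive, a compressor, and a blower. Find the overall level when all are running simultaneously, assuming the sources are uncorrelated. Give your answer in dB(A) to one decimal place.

93.2 dB(A)

Incoherent sources combine by intensity addition: L_total = 10·log₁₀(Σ 10^(L_i/10)).
Σ 10^(L/10) = 10^(67/10) + 10^(75/10) + 10^(91/10) + 10^(89/10) = 2.090e+09.
L_total = 10·log₁₀(2.090e+09) = 93.20 dB(A).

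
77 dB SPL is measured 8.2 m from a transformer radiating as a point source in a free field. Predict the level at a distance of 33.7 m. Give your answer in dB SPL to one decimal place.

Spherical spreading from a point source gives a 20·log₁₀(r₂/r₁) drop.
L₂ = 77 − 20·log₁₀(33.7/8.2) = 77 − 12.276 = 64.72 dB SPL.

64.7 dB SPL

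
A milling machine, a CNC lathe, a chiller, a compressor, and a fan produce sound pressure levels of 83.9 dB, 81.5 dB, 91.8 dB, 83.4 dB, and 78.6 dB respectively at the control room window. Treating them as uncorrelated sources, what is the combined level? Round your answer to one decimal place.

93.4 dB

Incoherent sources combine by intensity addition: L_total = 10·log₁₀(Σ 10^(L_i/10)).
Σ 10^(L/10) = 10^(83.9/10) + 10^(81.5/10) + 10^(91.8/10) + 10^(83.4/10) + 10^(78.6/10) = 2.192e+09.
L_total = 10·log₁₀(2.192e+09) = 93.41 dB.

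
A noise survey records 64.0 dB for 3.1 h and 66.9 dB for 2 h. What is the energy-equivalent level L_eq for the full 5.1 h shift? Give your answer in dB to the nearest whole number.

65 dB

L_eq = 10·log₁₀[(1/T)·Σ tᵢ·10^(Lᵢ/10)] with T = 5.1 h.
Σ tᵢ·10^(Lᵢ/10) = 3.1·10^(64.0/10) + 2·10^(66.9/10) = 1.758e+07.
L_eq = 10·log₁₀(1.758e+07/5.1) = 65.38 dB.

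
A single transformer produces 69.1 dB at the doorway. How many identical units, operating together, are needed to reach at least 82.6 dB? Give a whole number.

N identical sources give L₁ + 10·log₁₀ N, so require 10·log₁₀ N ≥ 82.6 − 69.1 = 13.5 dB.
N ≥ 10^(13.5/10) = 22.387, so N = 23.

23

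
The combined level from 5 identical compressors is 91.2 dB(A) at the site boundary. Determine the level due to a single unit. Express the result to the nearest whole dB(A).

84 dB(A)

Dividing the total intensity by 5 lowers the level by 10·log₁₀ 5 = 6.990 dB: L₁ = 91.2 − 6.990.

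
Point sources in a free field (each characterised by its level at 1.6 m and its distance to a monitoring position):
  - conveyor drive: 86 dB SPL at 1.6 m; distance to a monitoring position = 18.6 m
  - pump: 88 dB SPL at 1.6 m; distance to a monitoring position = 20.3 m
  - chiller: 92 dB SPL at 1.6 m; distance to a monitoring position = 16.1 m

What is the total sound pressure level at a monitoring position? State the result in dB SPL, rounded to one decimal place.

73.5 dB SPL

Propagate each source to the receiver with L = L_ref − 20·log₁₀(r/r_ref), then add intensities.
conveyor drive: 86 − 20·log₁₀(18.6/1.6) = 86 − 21.31 = 64.69 dB SPL.
pump: 88 − 20·log₁₀(20.3/1.6) = 88 − 22.07 = 65.93 dB SPL.
chiller: 92 − 20·log₁₀(16.1/1.6) = 92 − 20.05 = 71.95 dB SPL.
Σ 10^(L/10) = 2.252e+07 → L_total = 10·log₁₀(2.252e+07) = 73.53 dB SPL.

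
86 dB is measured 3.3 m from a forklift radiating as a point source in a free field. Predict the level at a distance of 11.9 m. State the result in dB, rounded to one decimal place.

74.9 dB

Spherical spreading from a point source gives a 20·log₁₀(r₂/r₁) drop.
L₂ = 86 − 20·log₁₀(11.9/3.3) = 86 − 11.141 = 74.86 dB.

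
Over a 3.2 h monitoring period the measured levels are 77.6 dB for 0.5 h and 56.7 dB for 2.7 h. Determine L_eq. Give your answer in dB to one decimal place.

L_eq = 10·log₁₀[(1/T)·Σ tᵢ·10^(Lᵢ/10)] with T = 3.2 h.
Σ tᵢ·10^(Lᵢ/10) = 0.5·10^(77.6/10) + 2.7·10^(56.7/10) = 3.003e+07.
L_eq = 10·log₁₀(3.003e+07/3.2) = 69.72 dB.

69.7 dB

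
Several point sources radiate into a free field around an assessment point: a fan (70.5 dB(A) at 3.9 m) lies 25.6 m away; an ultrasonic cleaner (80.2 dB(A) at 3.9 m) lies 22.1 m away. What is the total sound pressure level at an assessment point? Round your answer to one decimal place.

65.5 dB(A)

Apply inverse-square spreading to bring every level to the receiver, then sum 10^(L/10).
fan: 70.5 − 20·log₁₀(25.6/3.9) = 70.5 − 16.34 = 54.16 dB(A).
ultrasonic cleaner: 80.2 − 20·log₁₀(22.1/3.9) = 80.2 − 15.07 = 65.13 dB(A).
Σ 10^(L/10) = 3.521e+06 → L_total = 10·log₁₀(3.521e+06) = 65.47 dB(A).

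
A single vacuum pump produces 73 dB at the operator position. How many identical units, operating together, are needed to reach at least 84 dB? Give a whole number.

N identical sources give L₁ + 10·log₁₀ N, so require 10·log₁₀ N ≥ 84 − 73 = 11.0 dB.
N ≥ 10^(11.0/10) = 12.589, so N = 13.

13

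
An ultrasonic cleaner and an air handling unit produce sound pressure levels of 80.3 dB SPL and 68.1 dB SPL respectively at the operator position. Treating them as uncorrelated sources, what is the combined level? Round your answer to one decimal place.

80.6 dB SPL

Incoherent sources combine by intensity addition: L_total = 10·log₁₀(Σ 10^(L_i/10)).
Σ 10^(L/10) = 10^(80.3/10) + 10^(68.1/10) = 1.136e+08.
L_total = 10·log₁₀(1.136e+08) = 80.55 dB SPL.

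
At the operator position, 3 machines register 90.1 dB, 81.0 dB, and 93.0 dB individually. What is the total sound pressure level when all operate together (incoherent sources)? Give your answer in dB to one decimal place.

95.0 dB

For uncorrelated sources the intensities add, so convert each level to linear form, sum, and take 10·log₁₀ of the total.
Σ 10^(L/10) = 10^(90.1/10) + 10^(81.0/10) + 10^(93.0/10) = 3.144e+09.
L_total = 10·log₁₀(3.144e+09) = 94.98 dB.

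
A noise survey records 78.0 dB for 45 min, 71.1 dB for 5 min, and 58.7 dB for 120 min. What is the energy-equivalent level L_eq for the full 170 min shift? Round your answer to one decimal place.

Weight each interval's intensity by its duration and average over T = 170 min:
Σ tᵢ·10^(Lᵢ/10) = 45·10^(78.0/10) + 5·10^(71.1/10) + 120·10^(58.7/10) = 2.993e+09.
L_eq = 10·log₁₀(2.993e+09/170) = 72.46 dB.

72.5 dB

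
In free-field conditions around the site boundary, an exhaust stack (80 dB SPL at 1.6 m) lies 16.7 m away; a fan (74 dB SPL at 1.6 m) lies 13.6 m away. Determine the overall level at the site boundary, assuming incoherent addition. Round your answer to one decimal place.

First find each source's level at the receiver (point-source: −20·log₁₀(r/r_ref)), then combine on an intensity basis.
exhaust stack: 80 − 20·log₁₀(16.7/1.6) = 80 − 20.37 = 59.63 dB SPL.
fan: 74 − 20·log₁₀(13.6/1.6) = 74 − 18.59 = 55.41 dB SPL.
Σ 10^(L/10) = 1.266e+06 → L_total = 10·log₁₀(1.266e+06) = 61.02 dB SPL.

61.0 dB SPL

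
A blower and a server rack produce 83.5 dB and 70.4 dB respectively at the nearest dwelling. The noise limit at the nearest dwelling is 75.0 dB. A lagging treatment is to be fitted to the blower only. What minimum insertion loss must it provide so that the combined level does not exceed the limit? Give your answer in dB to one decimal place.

Fixed contribution from the other source: Σ 10^(L/10) = 10^(70.4/10) = 1.096e+07 (70.40 dB).
To meet 75.0 dB overall, the treated blower may contribute at most 10^(75.0/10) − 1.096e+07 = 2.066e+07, i.e. 73.15 dB.
So the blower must be reduced from 83.5 to 73.15 dB: IL = 10.35 dB.

10.3 dB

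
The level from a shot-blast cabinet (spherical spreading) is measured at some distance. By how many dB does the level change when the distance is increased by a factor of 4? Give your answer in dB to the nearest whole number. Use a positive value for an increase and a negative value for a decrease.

Point-source spreading: ΔL = −20·log₁₀(r₂/r₁).
ΔL = −20·log₁₀(4) = -12.04 dB.

-12 dB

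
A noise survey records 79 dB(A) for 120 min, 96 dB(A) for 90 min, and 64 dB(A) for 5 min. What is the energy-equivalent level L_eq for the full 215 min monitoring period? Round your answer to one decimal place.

92.3 dB(A)

Weight each interval's intensity by its duration and average over T = 215 min:
Σ tᵢ·10^(Lᵢ/10) = 120·10^(79/10) + 90·10^(96/10) + 5·10^(64/10) = 3.678e+11.
L_eq = 10·log₁₀(3.678e+11/215) = 92.33 dB(A).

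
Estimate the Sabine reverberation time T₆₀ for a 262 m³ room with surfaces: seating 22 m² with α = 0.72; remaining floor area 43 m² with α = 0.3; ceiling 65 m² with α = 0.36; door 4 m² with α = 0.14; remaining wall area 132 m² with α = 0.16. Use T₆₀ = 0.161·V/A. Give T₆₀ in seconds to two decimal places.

A = Σ Sᵢαᵢ = 22·0.72 + 43·0.3 + 65·0.36 + 4·0.14 + 132·0.16 = 73.82 m².
T₆₀ = 0.161·V/A = 0.161·262/73.82 = 0.571 s.

0.57 s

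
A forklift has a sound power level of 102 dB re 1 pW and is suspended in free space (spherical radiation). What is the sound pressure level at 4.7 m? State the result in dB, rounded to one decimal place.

77.6 dB

The power spreads over a sphere of area 4π·r², so L_p = L_w − 10·log₁₀(4π·r²).
4π·r² = 277.6 m², 10·log₁₀ of that is 24.434 dB.
L_p = 102 − 24.434 = 77.57 dB.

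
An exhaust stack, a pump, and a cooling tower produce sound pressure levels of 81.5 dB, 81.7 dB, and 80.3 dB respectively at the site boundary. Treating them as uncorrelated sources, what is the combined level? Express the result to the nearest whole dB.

For uncorrelated sources the intensities add, so convert each level to linear form, sum, and take 10·log₁₀ of the total.
Σ 10^(L/10) = 10^(81.5/10) + 10^(81.7/10) + 10^(80.3/10) = 3.963e+08.
L_total = 10·log₁₀(3.963e+08) = 85.98 dB.

86 dB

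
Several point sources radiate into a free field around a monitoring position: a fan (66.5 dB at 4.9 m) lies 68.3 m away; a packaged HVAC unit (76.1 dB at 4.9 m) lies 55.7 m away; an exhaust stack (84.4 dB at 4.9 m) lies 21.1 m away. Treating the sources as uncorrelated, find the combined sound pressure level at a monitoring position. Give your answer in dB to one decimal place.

71.8 dB

First find each source's level at the receiver (point-source: −20·log₁₀(r/r_ref)), then combine on an intensity basis.
fan: 66.5 − 20·log₁₀(68.3/4.9) = 66.5 − 22.88 = 43.62 dB.
packaged HVAC unit: 76.1 − 20·log₁₀(55.7/4.9) = 76.1 − 21.11 = 54.99 dB.
exhaust stack: 84.4 − 20·log₁₀(21.1/4.9) = 84.4 − 12.68 = 71.72 dB.
Σ 10^(L/10) = 1.519e+07 → L_total = 10·log₁₀(1.519e+07) = 71.82 dB.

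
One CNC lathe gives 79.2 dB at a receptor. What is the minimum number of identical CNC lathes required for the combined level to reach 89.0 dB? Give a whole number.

10

N identical sources give L₁ + 10·log₁₀ N, so require 10·log₁₀ N ≥ 89.0 − 79.2 = 9.8 dB.
N ≥ 10^(9.8/10) = 9.550, so N = 10.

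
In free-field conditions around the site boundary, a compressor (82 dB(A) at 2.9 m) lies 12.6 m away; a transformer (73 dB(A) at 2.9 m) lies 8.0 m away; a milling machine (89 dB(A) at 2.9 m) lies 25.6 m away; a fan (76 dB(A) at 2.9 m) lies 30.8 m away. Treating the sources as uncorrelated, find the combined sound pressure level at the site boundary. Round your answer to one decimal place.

73.3 dB(A)

Apply inverse-square spreading to bring every level to the receiver, then sum 10^(L/10).
compressor: 82 − 20·log₁₀(12.6/2.9) = 82 − 12.76 = 69.24 dB(A).
transformer: 73 − 20·log₁₀(8.0/2.9) = 73 − 8.81 = 64.19 dB(A).
milling machine: 89 − 20·log₁₀(25.6/2.9) = 89 − 18.92 = 70.08 dB(A).
fan: 76 − 20·log₁₀(30.8/2.9) = 76 − 20.52 = 55.48 dB(A).
Σ 10^(L/10) = 2.156e+07 → L_total = 10·log₁₀(2.156e+07) = 73.34 dB(A).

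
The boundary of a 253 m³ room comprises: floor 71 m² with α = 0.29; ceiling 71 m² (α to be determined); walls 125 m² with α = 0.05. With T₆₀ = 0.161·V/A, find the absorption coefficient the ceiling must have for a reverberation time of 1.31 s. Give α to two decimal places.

A = 0.161·V/T₆₀ = 0.161·253/1.31 = 31.09 m² sabins.
Absorption from the other surfaces = 71·0.29 + 125·0.05 = 26.84 m², so the ceiling must supply 4.25 m² over 71 m².
α = 4.25/71 = 0.060.

0.06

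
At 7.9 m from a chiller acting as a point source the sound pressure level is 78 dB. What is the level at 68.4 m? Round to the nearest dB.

Spherical spreading from a point source gives a 20·log₁₀(r₂/r₁) drop.
L₂ = 78 − 20·log₁₀(68.4/7.9) = 78 − 18.749 = 59.25 dB.

59 dB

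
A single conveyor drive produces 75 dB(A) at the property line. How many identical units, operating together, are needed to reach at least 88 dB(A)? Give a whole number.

Need L₁ + 10·log₁₀ N ≥ 88, i.e. log₁₀ N ≥ 1.30.
N ≥ 10^(13.0/10) = 19.953, so N = 20.

20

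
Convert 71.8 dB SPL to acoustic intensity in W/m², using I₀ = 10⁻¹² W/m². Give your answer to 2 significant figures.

I/I₀ = 10^(71.8/10) = 1.514e+07, so I = 1.514e+07 × 10⁻¹² W/m².

1.5e-05 W/m²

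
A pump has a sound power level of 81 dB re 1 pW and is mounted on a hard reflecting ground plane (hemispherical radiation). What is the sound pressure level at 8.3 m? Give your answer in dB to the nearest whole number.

L_p = L_w − 10·log₁₀(2π·r²) with r = 8.3 m.
2π·r² = 432.8 m², 10·log₁₀ of that is 26.363 dB.
L_p = 81 − 26.363 = 54.64 dB.

55 dB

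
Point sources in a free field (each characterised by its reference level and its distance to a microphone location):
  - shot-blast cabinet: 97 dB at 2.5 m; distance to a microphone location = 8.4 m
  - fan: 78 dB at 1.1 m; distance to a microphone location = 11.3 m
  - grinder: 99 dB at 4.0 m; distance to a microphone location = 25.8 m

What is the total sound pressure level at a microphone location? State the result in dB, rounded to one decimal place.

88.0 dB

First find each source's level at the receiver (point-source: −20·log₁₀(r/r_ref)), then combine on an intensity basis.
shot-blast cabinet: 97 − 20·log₁₀(8.4/2.5) = 97 − 10.53 = 86.47 dB.
fan: 78 − 20·log₁₀(11.3/1.1) = 78 − 20.23 = 57.77 dB.
grinder: 99 − 20·log₁₀(25.8/4.0) = 99 − 16.19 = 82.81 dB.
Σ 10^(L/10) = 6.355e+08 → L_total = 10·log₁₀(6.355e+08) = 88.03 dB.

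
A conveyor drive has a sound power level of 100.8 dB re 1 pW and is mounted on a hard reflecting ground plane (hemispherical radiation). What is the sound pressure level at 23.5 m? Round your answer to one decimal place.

Free-field hemispherical radiation: L_p = L_w − 10·log₁₀(2π·r²), r = 23.5 m.
2π·r² = 3470 m², 10·log₁₀ of that is 35.403 dB.
L_p = 100.8 − 35.403 = 65.40 dB.

65.4 dB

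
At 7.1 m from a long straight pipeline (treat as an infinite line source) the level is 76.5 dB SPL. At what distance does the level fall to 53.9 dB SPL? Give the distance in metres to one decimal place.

1292.0 m

Line-source spreading drops the level by 10·log₁₀(r₂/r₁); inverting, r₂/r₁ = 10^(ΔL/10).
r₂ = 7.1·10^((76.5−53.9)/10) = 7.1·10^(22.6/10) = 1291.99 m.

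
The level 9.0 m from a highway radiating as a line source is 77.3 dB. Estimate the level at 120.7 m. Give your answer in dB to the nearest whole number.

66 dB

For a line source, L₂ = L₁ − 10·log₁₀(r₂/r₁).
L₂ = 77.3 − 10·log₁₀(120.7/9.0) = 77.3 − 11.275 = 66.03 dB.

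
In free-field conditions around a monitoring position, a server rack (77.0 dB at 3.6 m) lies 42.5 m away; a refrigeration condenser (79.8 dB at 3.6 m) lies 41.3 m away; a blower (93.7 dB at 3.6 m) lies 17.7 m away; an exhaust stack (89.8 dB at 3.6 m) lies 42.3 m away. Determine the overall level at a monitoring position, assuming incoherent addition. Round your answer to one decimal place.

First find each source's level at the receiver (point-source: −20·log₁₀(r/r_ref)), then combine on an intensity basis.
server rack: 77.0 − 20·log₁₀(42.5/3.6) = 77.0 − 21.44 = 55.56 dB.
refrigeration condenser: 79.8 − 20·log₁₀(41.3/3.6) = 79.8 − 21.19 = 58.61 dB.
blower: 93.7 − 20·log₁₀(17.7/3.6) = 93.7 − 13.83 = 79.87 dB.
exhaust stack: 89.8 − 20·log₁₀(42.3/3.6) = 89.8 − 21.40 = 68.40 dB.
Σ 10^(L/10) = 1.050e+08 → L_total = 10·log₁₀(1.050e+08) = 80.21 dB.

80.2 dB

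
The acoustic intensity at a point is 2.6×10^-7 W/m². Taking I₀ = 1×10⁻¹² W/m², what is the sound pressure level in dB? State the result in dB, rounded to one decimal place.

Dividing by I₀ shifts the exponent by 12: I/I₀ = 2.6×10^5.
L = 10·(0.4150 + 5) = 54.15 dB.

54.1 dB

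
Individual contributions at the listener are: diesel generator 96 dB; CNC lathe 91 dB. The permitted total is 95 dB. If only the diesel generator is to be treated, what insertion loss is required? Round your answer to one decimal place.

3.2 dB

The untreated sources together contribute 10^(91/10) = 1.259e+09, i.e. 91.00 dB.
To meet 95 dB overall, the treated diesel generator may contribute at most 10^(95/10) − 1.259e+09 = 1.903e+09, i.e. 92.80 dB.
Required insertion loss = 96 − 92.80 = 3.20 dB.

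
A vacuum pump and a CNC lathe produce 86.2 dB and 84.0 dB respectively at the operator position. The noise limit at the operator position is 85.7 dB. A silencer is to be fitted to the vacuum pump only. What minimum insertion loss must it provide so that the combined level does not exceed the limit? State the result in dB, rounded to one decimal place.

The untreated sources together contribute 10^(84.0/10) = 2.512e+08, i.e. 84.00 dB.
To meet 85.7 dB overall, the treated vacuum pump may contribute at most 10^(85.7/10) − 2.512e+08 = 1.203e+08, i.e. 80.80 dB.
Required insertion loss = 86.2 − 80.80 = 5.40 dB.

5.4 dB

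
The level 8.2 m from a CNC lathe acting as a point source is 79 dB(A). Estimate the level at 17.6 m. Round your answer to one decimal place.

Point-source attenuation: ΔL = 20·log₁₀(r₂/r₁) = 20·log₁₀(17.6/8.2) = 6.634 dB.
L₂ = 79 − 20·log₁₀(17.6/8.2) = 79 − 6.634 = 72.37 dB(A).

72.4 dB(A)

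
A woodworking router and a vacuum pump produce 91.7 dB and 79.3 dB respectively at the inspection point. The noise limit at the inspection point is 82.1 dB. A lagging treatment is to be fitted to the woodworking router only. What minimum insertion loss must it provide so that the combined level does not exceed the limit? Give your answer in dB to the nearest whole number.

13 dB

The untreated sources together contribute 10^(79.3/10) = 8.511e+07, i.e. 79.30 dB.
The limit corresponds to 10^(82.1/10) = 1.622e+08; subtracting the fixed part leaves 7.707e+07 for the woodworking router, i.e. 78.87 dB.
Required insertion loss = 91.7 − 78.87 = 12.83 dB.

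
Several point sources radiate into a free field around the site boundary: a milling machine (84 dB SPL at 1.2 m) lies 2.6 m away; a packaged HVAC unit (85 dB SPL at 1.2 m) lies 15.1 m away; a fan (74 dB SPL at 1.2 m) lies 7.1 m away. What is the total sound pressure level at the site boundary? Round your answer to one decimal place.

77.5 dB SPL

Propagate each source to the receiver with L = L_ref − 20·log₁₀(r/r_ref), then add intensities.
milling machine: 84 − 20·log₁₀(2.6/1.2) = 84 − 6.72 = 77.28 dB SPL.
packaged HVAC unit: 85 − 20·log₁₀(15.1/1.2) = 85 − 22.00 = 63.00 dB SPL.
fan: 74 − 20·log₁₀(7.1/1.2) = 74 − 15.44 = 58.56 dB SPL.
Σ 10^(L/10) = 5.622e+07 → L_total = 10·log₁₀(5.622e+07) = 77.50 dB SPL.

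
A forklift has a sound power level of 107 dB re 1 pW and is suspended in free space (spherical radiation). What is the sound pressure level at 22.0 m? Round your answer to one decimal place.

69.2 dB

The power spreads over a sphere of area 4π·r², so L_p = L_w − 10·log₁₀(4π·r²).
4π·r² = 6082 m², 10·log₁₀ of that is 37.841 dB.
L_p = 107 − 37.841 = 69.16 dB.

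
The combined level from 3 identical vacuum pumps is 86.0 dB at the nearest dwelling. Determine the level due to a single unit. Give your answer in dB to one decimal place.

81.2 dB

3 equal contributions raise the level by 10·log₁₀ 3 = 4.771 dB, so each unit alone gives 86.0 − 4.771.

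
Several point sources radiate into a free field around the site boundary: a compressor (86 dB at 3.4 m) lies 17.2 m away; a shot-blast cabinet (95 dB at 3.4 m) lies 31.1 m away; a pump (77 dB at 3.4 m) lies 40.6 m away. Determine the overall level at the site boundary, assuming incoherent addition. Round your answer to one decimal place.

77.3 dB

Propagate each source to the receiver with L = L_ref − 20·log₁₀(r/r_ref), then add intensities.
compressor: 86 − 20·log₁₀(17.2/3.4) = 86 − 14.08 = 71.92 dB.
shot-blast cabinet: 95 − 20·log₁₀(31.1/3.4) = 95 − 19.23 = 75.77 dB.
pump: 77 − 20·log₁₀(40.6/3.4) = 77 − 21.54 = 55.46 dB.
Σ 10^(L/10) = 5.370e+07 → L_total = 10·log₁₀(5.370e+07) = 77.30 dB.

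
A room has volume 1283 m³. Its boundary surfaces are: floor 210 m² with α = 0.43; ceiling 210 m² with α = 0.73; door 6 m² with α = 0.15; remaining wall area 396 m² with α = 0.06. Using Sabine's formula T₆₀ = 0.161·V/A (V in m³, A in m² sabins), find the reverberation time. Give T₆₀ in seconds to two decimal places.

0.77 s

Summing Sᵢαᵢ: 210·0.43 + 210·0.73 + 6·0.15 + 396·0.06 = 268.26 m².
T₆₀ = 0.161 × 1283 / 268.26 = 0.770 s.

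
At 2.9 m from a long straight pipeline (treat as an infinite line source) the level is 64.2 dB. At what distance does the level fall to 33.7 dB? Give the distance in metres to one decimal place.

3253.9 m

Line-source spreading drops the level by 10·log₁₀(r₂/r₁); inverting, r₂/r₁ = 10^(ΔL/10).
r₂ = 2.9·10^((64.2−33.7)/10) = 2.9·10^(30.5/10) = 3253.85 m.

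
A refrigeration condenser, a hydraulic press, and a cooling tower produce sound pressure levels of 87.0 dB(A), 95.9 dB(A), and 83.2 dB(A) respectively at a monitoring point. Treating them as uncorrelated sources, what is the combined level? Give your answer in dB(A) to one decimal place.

For uncorrelated sources the intensities add, so convert each level to linear form, sum, and take 10·log₁₀ of the total.
Σ 10^(L/10) = 10^(87.0/10) + 10^(95.9/10) + 10^(83.2/10) = 4.601e+09.
L_total = 10·log₁₀(4.601e+09) = 96.63 dB(A).

96.6 dB(A)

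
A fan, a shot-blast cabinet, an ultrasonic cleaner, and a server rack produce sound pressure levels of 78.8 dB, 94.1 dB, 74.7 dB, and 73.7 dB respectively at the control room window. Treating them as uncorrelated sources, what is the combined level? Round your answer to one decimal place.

For uncorrelated sources the intensities add, so convert each level to linear form, sum, and take 10·log₁₀ of the total.
Σ 10^(L/10) = 10^(78.8/10) + 10^(94.1/10) + 10^(74.7/10) + 10^(73.7/10) = 2.699e+09.
L_total = 10·log₁₀(2.699e+09) = 94.31 dB.

94.3 dB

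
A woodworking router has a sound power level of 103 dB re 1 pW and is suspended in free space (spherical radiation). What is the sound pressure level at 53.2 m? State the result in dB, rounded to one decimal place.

57.5 dB

The power spreads over a sphere of area 4π·r², so L_p = L_w − 10·log₁₀(4π·r²).
4π·r² = 3.557e+04 m², 10·log₁₀ of that is 45.510 dB.
L_p = 103 − 45.510 = 57.49 dB.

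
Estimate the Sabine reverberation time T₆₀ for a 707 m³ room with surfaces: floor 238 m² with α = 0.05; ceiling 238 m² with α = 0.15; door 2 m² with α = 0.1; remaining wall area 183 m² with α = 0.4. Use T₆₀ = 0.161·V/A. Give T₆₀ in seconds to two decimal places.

A = Σ Sᵢαᵢ = 238·0.05 + 238·0.15 + 2·0.1 + 183·0.4 = 121.00 m².
T₆₀ = 0.161·V/A = 0.161·707/121.00 = 0.941 s.

0.94 s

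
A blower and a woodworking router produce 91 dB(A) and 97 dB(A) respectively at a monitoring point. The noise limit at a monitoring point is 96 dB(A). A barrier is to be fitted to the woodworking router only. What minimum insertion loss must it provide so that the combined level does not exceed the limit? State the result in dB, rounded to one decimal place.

Everything except the woodworking router sums to 10^(91/10) = 1.259e+09 in linear terms, 91.00 dB(A).
To meet 96 dB(A) overall, the treated woodworking router may contribute at most 10^(96/10) − 1.259e+09 = 2.722e+09, i.e. 94.35 dB(A).
So the woodworking router must be reduced from 97 to 94.35 dB(A): IL = 2.65 dB.

2.7 dB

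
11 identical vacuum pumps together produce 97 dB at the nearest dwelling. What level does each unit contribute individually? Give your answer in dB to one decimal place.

11 equal contributions raise the level by 10·log₁₀ 11 = 10.414 dB, so each unit alone gives 97 − 10.414.

86.6 dB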